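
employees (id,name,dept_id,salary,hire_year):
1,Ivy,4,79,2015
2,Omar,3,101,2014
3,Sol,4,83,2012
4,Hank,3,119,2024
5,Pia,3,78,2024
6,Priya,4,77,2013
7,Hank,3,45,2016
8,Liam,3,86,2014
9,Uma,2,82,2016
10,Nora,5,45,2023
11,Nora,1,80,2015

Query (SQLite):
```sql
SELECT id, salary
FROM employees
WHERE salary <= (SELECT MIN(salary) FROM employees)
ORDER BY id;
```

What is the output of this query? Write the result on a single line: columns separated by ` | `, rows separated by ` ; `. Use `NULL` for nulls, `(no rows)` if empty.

7 | 45 ; 10 | 45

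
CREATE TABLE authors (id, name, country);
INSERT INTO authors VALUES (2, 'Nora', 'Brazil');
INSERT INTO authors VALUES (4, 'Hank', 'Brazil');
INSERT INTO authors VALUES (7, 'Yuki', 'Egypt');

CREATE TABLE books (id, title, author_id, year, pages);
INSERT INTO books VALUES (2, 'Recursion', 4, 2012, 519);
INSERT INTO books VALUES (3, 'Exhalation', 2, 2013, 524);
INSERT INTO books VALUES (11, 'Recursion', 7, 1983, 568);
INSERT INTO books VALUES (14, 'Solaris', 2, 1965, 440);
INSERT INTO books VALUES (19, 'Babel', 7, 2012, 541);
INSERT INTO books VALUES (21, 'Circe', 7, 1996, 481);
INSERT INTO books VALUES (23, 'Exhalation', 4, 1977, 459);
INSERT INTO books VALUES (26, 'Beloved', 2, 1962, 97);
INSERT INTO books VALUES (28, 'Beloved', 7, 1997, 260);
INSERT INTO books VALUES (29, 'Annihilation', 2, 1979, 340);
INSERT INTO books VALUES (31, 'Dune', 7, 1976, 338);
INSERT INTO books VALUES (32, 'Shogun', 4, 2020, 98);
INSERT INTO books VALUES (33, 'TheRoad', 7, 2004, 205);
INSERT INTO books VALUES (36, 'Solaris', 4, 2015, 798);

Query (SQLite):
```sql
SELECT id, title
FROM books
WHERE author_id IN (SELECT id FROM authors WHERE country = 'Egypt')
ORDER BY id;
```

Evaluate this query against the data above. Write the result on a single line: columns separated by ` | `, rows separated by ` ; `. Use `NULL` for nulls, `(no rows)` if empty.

Inner query: authors.id where country = 'Egypt'.
Outer: keep books rows whose author_id is in that set.
Inner query → {7}

11 | Recursion ; 19 | Babel ; 21 | Circe ; 28 | Beloved ; 31 | Dune ; 33 | TheRoad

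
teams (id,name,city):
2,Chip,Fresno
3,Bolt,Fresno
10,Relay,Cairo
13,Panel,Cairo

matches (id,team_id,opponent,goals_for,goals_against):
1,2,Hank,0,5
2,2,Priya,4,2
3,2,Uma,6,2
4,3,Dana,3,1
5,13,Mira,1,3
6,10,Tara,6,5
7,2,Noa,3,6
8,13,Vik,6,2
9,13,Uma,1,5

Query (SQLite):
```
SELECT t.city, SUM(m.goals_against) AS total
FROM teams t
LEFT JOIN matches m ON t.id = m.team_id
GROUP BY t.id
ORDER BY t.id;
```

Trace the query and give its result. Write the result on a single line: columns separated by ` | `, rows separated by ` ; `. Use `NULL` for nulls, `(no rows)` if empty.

Fresno | 15 ; Fresno | 1 ; Cairo | 5 ; Cairo | 10

LEFT JOIN keeps every teams row; unmatched ones get NULL for matches columns.
Group by teams.id and compute SUM(m.goals_against). SUM over an all-NULL group is NULL.
  2: ids {1, 2, 3, 7} → SUM(m.goals_against)=15
  3: ids {4} → SUM(m.goals_against)=1
  10: ids {6} → SUM(m.goals_against)=5
  13: ids {5, 8, 9} → SUM(m.goals_against)=10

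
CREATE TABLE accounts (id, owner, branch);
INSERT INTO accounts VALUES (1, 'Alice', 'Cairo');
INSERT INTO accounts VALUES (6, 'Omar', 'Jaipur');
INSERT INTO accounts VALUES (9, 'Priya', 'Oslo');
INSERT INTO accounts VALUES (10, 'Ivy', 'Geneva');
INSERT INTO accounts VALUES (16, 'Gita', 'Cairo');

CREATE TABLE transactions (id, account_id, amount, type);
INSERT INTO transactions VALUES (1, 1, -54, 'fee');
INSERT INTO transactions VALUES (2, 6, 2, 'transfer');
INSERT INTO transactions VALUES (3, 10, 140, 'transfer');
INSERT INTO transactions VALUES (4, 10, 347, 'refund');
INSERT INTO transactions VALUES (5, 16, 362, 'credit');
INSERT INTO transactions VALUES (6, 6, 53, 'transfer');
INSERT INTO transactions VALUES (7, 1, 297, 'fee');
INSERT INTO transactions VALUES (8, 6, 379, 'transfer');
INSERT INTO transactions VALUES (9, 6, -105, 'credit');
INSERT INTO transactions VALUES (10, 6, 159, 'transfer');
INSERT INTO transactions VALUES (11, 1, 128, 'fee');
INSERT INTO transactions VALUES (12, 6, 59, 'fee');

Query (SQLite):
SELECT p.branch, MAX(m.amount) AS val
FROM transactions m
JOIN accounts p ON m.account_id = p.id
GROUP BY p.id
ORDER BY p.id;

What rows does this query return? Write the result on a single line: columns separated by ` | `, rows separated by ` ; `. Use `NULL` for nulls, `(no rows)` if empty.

Join each transactions row to its accounts via account_id.
Group joined rows by accounts.id; compute MAX(m.amount) per group.
  1: ids {1, 7, 11} → MAX(m.amount)=297
  6: ids {2, 6, 8, 9, 10, 12} → MAX(m.amount)=379
  10: ids {3, 4} → MAX(m.amount)=347
  16: ids {5} → MAX(m.amount)=362

Cairo | 297 ; Jaipur | 379 ; Geneva | 347 ; Cairo | 362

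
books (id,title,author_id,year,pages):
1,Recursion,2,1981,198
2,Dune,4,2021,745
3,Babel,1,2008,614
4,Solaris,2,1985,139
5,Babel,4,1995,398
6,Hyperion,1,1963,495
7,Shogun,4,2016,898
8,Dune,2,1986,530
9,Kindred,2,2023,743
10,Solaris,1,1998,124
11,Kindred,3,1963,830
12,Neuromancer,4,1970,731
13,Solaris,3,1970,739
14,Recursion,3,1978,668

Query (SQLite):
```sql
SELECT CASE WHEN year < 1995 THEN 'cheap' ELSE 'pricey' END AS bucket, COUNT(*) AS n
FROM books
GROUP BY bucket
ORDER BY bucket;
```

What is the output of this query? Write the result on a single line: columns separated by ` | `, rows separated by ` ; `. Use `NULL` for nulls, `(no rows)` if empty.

cheap | 8 ; pricey | 6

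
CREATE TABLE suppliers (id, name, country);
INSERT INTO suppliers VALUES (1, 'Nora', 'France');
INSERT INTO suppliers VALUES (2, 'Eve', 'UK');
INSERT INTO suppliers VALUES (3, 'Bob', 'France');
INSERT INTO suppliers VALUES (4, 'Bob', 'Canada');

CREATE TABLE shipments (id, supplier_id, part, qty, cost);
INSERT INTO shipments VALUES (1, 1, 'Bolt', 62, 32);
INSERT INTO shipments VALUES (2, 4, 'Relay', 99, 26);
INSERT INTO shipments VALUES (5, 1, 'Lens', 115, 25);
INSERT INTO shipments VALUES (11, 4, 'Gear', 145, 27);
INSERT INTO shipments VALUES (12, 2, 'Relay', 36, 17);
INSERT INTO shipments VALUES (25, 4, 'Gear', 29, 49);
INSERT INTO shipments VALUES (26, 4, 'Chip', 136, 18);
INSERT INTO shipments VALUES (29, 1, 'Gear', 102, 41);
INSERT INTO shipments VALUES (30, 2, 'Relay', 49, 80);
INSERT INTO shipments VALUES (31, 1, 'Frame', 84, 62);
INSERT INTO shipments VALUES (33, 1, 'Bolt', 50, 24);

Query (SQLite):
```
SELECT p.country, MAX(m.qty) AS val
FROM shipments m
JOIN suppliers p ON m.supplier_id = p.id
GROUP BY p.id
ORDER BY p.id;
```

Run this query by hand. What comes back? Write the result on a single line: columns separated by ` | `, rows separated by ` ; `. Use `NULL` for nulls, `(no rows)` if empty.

Join each shipments row to its suppliers via supplier_id.
Group joined rows by suppliers.id; compute MAX(m.qty) per group.
  1: ids {1, 5, 29, 31, 33} → MAX(m.qty)=115
  2: ids {12, 30} → MAX(m.qty)=49
  4: ids {2, 11, 25, 26} → MAX(m.qty)=145

France | 115 ; UK | 49 ; Canada | 145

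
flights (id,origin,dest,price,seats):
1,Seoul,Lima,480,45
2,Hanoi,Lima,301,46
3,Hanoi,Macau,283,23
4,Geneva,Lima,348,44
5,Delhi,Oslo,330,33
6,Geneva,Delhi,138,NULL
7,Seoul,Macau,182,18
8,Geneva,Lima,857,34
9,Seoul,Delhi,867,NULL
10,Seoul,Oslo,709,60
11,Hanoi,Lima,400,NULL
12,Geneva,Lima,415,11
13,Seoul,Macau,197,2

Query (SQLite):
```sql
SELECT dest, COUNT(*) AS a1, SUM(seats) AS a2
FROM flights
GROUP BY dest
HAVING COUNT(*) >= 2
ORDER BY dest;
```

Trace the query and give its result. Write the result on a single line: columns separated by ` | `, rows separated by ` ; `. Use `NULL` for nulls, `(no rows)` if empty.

Delhi | 2 | NULL ; Lima | 6 | 180 ; Macau | 3 | 43 ; Oslo | 2 | 93

Group flights by dest.
Per group compute: COUNT(*), SUM(seats).
HAVING: drop groups with fewer than 2 rows.
  Delhi: ids {6, 9} → COUNT(*)=2, SUM(seats)=NULL
  Lima: ids {1, 2, 4, 8, 11, 12} → COUNT(*)=6, SUM(seats)=180
  Macau: ids {3, 7, 13} → COUNT(*)=3, SUM(seats)=43
  Oslo: ids {5, 10} → COUNT(*)=2, SUM(seats)=93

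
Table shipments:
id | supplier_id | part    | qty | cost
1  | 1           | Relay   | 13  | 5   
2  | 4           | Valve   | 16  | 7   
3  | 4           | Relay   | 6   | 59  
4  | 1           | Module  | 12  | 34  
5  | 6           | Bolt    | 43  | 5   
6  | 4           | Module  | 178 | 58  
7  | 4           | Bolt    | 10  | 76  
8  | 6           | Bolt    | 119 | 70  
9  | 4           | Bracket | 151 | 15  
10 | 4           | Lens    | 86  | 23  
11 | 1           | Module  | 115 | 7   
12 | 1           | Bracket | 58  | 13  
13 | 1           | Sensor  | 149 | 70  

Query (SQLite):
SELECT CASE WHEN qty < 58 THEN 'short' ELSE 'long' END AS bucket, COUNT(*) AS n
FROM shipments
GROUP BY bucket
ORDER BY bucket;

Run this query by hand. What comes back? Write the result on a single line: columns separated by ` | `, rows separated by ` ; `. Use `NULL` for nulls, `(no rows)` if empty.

Bucket rows by qty < 58 → 'short' else 'long'; count each bucket.

long | 7 ; short | 6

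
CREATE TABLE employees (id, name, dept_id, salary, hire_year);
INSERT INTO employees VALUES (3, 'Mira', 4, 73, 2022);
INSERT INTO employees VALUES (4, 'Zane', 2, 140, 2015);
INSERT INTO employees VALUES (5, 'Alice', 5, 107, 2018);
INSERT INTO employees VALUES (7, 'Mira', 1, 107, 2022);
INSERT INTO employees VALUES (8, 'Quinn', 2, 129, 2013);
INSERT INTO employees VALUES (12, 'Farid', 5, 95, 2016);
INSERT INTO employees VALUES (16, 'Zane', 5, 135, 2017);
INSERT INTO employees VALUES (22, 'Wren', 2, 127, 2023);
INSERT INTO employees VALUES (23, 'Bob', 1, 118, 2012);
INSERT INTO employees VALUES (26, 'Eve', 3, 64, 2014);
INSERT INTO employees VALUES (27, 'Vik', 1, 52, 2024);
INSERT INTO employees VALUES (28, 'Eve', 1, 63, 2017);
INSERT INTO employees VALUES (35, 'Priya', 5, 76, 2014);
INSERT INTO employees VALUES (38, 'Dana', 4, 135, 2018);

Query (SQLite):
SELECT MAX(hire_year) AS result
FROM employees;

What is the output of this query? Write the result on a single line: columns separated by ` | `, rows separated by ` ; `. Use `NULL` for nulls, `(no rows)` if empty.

2024

All hire_year values: [2022, 2015, 2018, 2022, 2013, 2016, 2017, 2023, 2012, 2014, 2024, 2017, 2014, 2018].
MAX of non-NULL values = 2024.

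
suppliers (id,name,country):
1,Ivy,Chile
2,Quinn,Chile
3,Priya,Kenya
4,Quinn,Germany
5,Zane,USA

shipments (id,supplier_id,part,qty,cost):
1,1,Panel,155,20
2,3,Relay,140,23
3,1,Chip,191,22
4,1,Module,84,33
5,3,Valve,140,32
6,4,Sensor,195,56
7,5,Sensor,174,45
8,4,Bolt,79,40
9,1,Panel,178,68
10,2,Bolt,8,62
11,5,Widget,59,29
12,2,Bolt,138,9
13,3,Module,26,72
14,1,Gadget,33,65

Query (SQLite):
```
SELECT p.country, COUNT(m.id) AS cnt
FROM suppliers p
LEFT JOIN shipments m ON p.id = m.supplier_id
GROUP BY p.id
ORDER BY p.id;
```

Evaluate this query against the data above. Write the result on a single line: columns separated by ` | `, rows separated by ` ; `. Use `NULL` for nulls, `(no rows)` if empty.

Chile | 5 ; Chile | 2 ; Kenya | 3 ; Germany | 2 ; USA | 2

LEFT JOIN keeps every suppliers row; unmatched ones get NULL for shipments columns.
Group by suppliers.id and compute COUNT(m.id). COUNT(col) of an all-NULL group is 0.
  1: ids {1, 3, 4, 9, 14} → COUNT(m.id)=5
  2: ids {10, 12} → COUNT(m.id)=2
  3: ids {2, 5, 13} → COUNT(m.id)=3
  4: ids {6, 8} → COUNT(m.id)=2
  5: ids {7, 11} → COUNT(m.id)=2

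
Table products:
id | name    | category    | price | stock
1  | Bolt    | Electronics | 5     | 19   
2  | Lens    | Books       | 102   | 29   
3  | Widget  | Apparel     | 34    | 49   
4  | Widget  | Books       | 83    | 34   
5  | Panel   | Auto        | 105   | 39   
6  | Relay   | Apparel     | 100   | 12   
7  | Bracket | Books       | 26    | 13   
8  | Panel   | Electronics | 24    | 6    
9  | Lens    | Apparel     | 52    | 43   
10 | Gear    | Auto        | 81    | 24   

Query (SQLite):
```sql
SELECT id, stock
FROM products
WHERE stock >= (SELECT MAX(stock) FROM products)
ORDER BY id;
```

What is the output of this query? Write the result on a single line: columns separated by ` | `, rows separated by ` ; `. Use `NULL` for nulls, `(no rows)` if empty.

3 | 49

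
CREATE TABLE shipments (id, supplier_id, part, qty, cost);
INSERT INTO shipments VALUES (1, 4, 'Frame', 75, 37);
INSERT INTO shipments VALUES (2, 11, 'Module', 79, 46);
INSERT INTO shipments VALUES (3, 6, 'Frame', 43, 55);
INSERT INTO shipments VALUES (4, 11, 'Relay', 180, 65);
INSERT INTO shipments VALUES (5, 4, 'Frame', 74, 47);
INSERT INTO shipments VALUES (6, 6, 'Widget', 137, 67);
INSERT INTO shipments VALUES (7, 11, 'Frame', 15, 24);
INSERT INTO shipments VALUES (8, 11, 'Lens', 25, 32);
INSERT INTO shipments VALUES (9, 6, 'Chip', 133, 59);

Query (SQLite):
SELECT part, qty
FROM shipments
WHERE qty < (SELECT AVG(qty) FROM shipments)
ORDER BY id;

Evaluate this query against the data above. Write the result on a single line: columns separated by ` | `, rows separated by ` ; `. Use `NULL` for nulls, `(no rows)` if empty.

Frame | 75 ; Module | 79 ; Frame | 43 ; Frame | 74 ; Frame | 15 ; Lens | 25

Scalar subquery: AVG(qty) over all shipments rows = 84.555556 (≈; comparison uses full precision).
Keep rows where qty < that value.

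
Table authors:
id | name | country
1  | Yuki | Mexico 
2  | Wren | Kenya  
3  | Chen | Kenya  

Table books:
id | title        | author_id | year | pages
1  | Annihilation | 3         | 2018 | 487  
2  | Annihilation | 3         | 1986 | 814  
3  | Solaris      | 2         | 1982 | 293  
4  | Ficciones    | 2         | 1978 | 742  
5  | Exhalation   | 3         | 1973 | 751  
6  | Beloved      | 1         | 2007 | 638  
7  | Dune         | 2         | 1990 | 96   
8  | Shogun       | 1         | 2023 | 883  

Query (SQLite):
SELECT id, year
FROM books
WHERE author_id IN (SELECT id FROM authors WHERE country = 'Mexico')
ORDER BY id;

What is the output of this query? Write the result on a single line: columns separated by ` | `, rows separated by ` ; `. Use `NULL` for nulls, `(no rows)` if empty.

Inner query: authors.id where country = 'Mexico'.
Outer: keep books rows whose author_id is in that set.
Inner query → {1}

6 | 2007 ; 8 | 2023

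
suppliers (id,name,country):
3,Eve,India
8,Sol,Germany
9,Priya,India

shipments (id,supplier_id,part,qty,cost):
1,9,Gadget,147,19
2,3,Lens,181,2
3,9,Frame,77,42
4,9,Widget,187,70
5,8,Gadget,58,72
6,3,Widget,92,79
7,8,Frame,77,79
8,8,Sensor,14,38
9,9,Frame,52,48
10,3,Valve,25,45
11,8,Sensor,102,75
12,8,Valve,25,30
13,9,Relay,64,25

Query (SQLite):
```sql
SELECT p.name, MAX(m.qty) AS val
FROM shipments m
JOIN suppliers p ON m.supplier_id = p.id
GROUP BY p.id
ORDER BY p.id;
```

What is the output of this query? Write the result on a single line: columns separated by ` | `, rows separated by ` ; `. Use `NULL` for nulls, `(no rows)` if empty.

Join each shipments row to its suppliers via supplier_id.
Group joined rows by suppliers.id; compute MAX(m.qty) per group.
  3: ids {2, 6, 10} → MAX(m.qty)=181
  8: ids {5, 7, 8, 11, 12} → MAX(m.qty)=102
  9: ids {1, 3, 4, 9, 13} → MAX(m.qty)=187

Eve | 181 ; Sol | 102 ; Priya | 187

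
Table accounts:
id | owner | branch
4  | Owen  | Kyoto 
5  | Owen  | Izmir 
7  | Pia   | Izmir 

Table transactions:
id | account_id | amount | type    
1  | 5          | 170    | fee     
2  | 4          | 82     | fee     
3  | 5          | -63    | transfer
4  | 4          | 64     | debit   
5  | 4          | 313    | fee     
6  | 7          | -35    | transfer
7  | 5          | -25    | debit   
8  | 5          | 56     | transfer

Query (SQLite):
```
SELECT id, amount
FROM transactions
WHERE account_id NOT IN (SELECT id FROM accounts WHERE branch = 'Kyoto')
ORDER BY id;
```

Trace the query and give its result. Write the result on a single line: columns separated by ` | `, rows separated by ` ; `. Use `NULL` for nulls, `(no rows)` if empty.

1 | 170 ; 3 | -63 ; 6 | -35 ; 7 | -25 ; 8 | 56

Inner query: accounts.id where branch = 'Kyoto'.
Outer: keep transactions rows whose account_id is not in that set.
Inner query → {4}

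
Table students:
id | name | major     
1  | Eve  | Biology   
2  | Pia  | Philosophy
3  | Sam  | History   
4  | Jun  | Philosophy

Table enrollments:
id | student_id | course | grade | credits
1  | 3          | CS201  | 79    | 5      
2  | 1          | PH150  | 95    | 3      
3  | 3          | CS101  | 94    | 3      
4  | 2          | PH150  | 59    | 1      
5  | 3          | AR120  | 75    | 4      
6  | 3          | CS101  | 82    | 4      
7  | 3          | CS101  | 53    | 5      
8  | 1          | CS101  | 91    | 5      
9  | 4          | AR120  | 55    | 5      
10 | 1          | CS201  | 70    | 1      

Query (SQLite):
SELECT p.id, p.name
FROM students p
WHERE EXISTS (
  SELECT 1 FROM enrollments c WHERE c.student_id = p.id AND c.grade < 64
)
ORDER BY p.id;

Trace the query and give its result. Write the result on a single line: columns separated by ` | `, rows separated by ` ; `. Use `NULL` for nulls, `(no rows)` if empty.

For each students row, check whether any enrollments with matching student_id has grade < 64.
Keep rows where that is true.

2 | Pia ; 3 | Sam ; 4 | Jun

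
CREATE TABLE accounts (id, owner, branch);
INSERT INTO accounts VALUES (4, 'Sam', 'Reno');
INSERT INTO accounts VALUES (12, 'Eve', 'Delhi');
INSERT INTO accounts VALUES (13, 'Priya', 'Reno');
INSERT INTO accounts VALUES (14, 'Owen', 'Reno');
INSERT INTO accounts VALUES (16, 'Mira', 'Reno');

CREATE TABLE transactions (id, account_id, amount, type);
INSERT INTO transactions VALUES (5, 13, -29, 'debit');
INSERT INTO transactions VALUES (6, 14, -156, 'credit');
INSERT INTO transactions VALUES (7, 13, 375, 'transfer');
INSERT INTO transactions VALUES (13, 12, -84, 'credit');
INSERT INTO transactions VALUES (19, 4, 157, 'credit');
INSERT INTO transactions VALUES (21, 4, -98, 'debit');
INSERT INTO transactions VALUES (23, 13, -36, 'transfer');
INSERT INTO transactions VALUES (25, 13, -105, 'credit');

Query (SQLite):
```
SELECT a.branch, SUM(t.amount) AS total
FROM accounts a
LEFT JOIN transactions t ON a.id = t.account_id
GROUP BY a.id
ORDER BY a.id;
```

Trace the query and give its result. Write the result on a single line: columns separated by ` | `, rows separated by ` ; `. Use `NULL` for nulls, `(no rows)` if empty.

LEFT JOIN keeps every accounts row; unmatched ones get NULL for transactions columns.
Group by accounts.id and compute SUM(t.amount). SUM over an all-NULL group is NULL.
  4: ids {19, 21} → SUM(t.amount)=59
  12: ids {13} → SUM(t.amount)=-84
  13: ids {5, 7, 23, 25} → SUM(t.amount)=205
  14: ids {6} → SUM(t.amount)=-156
  16: ids {—} → SUM(t.amount)=NULL

Reno | 59 ; Delhi | -84 ; Reno | 205 ; Reno | -156 ; Reno | NULL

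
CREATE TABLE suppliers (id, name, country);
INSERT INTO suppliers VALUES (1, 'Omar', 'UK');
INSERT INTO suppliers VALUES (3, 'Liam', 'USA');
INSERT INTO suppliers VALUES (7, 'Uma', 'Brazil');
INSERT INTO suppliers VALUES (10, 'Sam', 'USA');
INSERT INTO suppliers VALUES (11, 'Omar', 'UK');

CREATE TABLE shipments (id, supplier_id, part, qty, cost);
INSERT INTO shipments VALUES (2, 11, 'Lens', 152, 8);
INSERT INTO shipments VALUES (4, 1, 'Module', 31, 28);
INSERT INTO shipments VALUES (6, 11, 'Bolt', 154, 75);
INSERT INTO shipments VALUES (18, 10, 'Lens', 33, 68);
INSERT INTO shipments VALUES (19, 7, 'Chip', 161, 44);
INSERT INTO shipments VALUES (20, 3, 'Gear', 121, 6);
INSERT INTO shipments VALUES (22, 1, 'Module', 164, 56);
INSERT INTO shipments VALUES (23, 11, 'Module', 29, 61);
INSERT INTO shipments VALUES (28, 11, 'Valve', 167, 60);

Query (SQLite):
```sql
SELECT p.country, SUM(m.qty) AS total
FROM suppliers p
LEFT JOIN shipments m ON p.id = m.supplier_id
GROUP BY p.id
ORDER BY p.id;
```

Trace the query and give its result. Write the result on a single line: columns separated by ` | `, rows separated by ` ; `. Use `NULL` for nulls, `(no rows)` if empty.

LEFT JOIN keeps every suppliers row; unmatched ones get NULL for shipments columns.
Group by suppliers.id and compute SUM(m.qty). SUM over an all-NULL group is NULL.
  1: ids {4, 22} → SUM(m.qty)=195
  3: ids {20} → SUM(m.qty)=121
  7: ids {19} → SUM(m.qty)=161
  10: ids {18} → SUM(m.qty)=33
  11: ids {2, 6, 23, 28} → SUM(m.qty)=502

UK | 195 ; USA | 121 ; Brazil | 161 ; USA | 33 ; UK | 502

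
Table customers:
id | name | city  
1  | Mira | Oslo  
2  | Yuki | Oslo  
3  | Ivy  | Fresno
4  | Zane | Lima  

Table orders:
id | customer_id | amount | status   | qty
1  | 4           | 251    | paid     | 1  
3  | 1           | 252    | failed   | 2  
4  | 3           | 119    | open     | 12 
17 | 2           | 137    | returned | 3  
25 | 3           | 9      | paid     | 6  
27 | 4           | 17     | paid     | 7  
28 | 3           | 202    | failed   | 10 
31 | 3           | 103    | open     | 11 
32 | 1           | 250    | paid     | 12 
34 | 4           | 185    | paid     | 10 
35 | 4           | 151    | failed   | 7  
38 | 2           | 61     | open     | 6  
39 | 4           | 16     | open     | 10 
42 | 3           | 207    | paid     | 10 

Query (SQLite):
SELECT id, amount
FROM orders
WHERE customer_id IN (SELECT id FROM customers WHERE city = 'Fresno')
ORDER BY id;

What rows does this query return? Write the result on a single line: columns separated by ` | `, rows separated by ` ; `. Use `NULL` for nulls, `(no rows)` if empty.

Inner query: customers.id where city = 'Fresno'.
Outer: keep orders rows whose customer_id is in that set.
Inner query → {3}

4 | 119 ; 25 | 9 ; 28 | 202 ; 31 | 103 ; 42 | 207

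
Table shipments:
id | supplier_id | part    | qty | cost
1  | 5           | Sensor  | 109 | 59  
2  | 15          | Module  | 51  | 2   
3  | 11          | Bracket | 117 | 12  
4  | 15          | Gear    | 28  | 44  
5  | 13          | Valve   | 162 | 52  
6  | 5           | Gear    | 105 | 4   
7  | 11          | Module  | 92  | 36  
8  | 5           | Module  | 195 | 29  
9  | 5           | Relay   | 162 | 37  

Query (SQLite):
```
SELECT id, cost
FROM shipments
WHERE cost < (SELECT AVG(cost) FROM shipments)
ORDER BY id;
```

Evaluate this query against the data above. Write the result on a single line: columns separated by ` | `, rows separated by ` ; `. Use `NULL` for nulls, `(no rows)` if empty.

2 | 2 ; 3 | 12 ; 6 | 4 ; 8 | 29

Scalar subquery: AVG(cost) over all shipments rows = 30.555556 (≈; comparison uses full precision).
Keep rows where cost < that value.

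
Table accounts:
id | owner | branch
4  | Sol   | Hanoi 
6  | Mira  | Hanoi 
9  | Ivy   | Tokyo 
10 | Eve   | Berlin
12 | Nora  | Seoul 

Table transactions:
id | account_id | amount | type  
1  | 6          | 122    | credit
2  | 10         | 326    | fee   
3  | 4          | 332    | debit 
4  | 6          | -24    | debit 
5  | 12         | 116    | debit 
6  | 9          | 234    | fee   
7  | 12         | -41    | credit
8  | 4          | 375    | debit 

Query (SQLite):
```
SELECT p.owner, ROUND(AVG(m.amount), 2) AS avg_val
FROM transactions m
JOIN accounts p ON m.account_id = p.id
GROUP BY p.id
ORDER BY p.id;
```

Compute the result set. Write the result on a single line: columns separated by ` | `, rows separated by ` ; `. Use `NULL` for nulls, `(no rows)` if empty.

Sol | 353.5 ; Mira | 49 ; Ivy | 234 ; Eve | 326 ; Nora | 37.5

Join each transactions row to its accounts via account_id.
Group joined rows by accounts.id; compute ROUND(AVG(m.amount), 2) per group.
  4: ids {3, 8} → ROUND(AVG(m.amount), 2)=353.5
  6: ids {1, 4} → ROUND(AVG(m.amount), 2)=49
  9: ids {6} → ROUND(AVG(m.amount), 2)=234
  10: ids {2} → ROUND(AVG(m.amount), 2)=326
  12: ids {5, 7} → ROUND(AVG(m.amount), 2)=37.5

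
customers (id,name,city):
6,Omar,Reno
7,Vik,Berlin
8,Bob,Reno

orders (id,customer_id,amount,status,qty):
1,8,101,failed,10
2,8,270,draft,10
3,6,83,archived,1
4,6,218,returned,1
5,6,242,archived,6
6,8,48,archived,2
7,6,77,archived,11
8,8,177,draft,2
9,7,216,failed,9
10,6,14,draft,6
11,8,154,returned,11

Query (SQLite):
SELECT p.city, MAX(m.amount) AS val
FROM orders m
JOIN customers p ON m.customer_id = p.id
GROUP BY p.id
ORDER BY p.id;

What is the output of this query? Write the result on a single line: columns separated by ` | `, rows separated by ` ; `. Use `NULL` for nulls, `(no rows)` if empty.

Join each orders row to its customers via customer_id.
Group joined rows by customers.id; compute MAX(m.amount) per group.
  6: ids {3, 4, 5, 7, 10} → MAX(m.amount)=242
  7: ids {9} → MAX(m.amount)=216
  8: ids {1, 2, 6, 8, 11} → MAX(m.amount)=270

Reno | 242 ; Berlin | 216 ; Reno | 270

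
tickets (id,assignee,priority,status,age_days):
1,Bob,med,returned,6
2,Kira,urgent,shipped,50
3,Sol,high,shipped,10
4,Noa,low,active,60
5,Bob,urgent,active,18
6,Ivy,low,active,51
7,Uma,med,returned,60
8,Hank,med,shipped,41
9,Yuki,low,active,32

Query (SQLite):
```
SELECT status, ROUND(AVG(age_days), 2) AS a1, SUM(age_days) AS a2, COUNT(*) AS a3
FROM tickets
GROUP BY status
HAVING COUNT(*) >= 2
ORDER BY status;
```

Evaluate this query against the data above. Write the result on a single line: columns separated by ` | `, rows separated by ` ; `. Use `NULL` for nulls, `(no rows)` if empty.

active | 40.25 | 161 | 4 ; returned | 33 | 66 | 2 ; shipped | 33.67 | 101 | 3

Group tickets by status.
Per group compute: ROUND(AVG(age_days), 2), SUM(age_days), COUNT(*).
HAVING: drop groups with fewer than 2 rows.
  active: ids {4, 5, 6, 9} → ROUND(AVG(age_days), 2)=40.25, SUM(age_days)=161, COUNT(*)=4
  returned: ids {1, 7} → ROUND(AVG(age_days), 2)=33, SUM(age_days)=66, COUNT(*)=2
  shipped: ids {2, 3, 8} → ROUND(AVG(age_days), 2)=33.67, SUM(age_days)=101, COUNT(*)=3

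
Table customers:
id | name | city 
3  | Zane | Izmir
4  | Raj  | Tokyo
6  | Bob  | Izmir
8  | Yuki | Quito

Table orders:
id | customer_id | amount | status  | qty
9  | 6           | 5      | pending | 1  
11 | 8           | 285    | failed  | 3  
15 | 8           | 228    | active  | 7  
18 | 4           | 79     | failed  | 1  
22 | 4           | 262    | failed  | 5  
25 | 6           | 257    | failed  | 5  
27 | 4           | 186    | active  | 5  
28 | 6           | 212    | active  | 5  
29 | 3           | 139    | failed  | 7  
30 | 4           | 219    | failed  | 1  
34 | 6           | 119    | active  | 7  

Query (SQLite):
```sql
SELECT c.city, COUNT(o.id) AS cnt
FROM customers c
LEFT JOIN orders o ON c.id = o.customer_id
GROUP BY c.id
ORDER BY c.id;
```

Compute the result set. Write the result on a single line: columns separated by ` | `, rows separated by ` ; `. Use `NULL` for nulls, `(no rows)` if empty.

LEFT JOIN keeps every customers row; unmatched ones get NULL for orders columns.
Group by customers.id and compute COUNT(o.id). COUNT(col) of an all-NULL group is 0.
  3: ids {29} → COUNT(o.id)=1
  4: ids {18, 22, 27, 30} → COUNT(o.id)=4
  6: ids {9, 25, 28, 34} → COUNT(o.id)=4
  8: ids {11, 15} → COUNT(o.id)=2

Izmir | 1 ; Tokyo | 4 ; Izmir | 4 ; Quito | 2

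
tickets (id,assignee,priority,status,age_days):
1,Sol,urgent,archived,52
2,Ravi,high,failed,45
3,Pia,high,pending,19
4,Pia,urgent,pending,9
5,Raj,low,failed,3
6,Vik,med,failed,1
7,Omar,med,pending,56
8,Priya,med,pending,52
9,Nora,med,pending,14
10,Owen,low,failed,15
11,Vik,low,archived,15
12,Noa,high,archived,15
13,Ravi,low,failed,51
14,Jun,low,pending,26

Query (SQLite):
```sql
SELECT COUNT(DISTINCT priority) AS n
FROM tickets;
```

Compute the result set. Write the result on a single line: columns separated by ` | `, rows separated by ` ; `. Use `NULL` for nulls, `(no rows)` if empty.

4

Count distinct non-NULL priority values.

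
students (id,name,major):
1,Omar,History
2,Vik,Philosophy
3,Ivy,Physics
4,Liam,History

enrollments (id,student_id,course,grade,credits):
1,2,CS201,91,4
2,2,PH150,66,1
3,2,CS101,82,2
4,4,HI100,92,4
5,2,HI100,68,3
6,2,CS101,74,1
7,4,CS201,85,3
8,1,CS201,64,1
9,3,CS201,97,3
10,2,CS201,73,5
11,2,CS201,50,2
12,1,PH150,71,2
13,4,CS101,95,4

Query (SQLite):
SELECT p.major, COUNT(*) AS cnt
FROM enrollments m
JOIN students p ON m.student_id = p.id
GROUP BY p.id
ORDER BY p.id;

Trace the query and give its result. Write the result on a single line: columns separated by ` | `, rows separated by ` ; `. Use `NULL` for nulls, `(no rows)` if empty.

Join each enrollments row to its students via student_id.
Group joined rows by students.id; compute COUNT(*) per group.
  1: ids {8, 12} → COUNT(*)=2
  2: ids {1, 2, 3, 5, 6, 10, 11} → COUNT(*)=7
  3: ids {9} → COUNT(*)=1
  4: ids {4, 7, 13} → COUNT(*)=3

History | 2 ; Philosophy | 7 ; Physics | 1 ; History | 3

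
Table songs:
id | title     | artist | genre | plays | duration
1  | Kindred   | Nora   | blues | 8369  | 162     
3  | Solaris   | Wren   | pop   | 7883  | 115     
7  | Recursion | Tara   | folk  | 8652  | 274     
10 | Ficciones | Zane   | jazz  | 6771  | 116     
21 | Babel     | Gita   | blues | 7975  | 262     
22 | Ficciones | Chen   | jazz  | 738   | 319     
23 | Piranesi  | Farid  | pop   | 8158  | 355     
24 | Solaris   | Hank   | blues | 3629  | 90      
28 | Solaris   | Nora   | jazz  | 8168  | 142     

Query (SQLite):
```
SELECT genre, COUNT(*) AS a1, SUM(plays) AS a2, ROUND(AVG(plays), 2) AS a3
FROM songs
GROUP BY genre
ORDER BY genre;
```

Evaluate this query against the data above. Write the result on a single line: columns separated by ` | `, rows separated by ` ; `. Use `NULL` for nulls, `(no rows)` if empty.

Group songs by genre.
Per group compute: COUNT(*), SUM(plays), ROUND(AVG(plays), 2).
  blues: ids {1, 21, 24} → COUNT(*)=3, SUM(plays)=19973, ROUND(AVG(plays), 2)=6657.67
  folk: ids {7} → COUNT(*)=1, SUM(plays)=8652, ROUND(AVG(plays), 2)=8652
  jazz: ids {10, 22, 28} → COUNT(*)=3, SUM(plays)=15677, ROUND(AVG(plays), 2)=5225.67
  pop: ids {3, 23} → COUNT(*)=2, SUM(plays)=16041, ROUND(AVG(plays), 2)=8020.5

blues | 3 | 19973 | 6657.67 ; folk | 1 | 8652 | 8652 ; jazz | 3 | 15677 | 5225.67 ; pop | 2 | 16041 | 8020.5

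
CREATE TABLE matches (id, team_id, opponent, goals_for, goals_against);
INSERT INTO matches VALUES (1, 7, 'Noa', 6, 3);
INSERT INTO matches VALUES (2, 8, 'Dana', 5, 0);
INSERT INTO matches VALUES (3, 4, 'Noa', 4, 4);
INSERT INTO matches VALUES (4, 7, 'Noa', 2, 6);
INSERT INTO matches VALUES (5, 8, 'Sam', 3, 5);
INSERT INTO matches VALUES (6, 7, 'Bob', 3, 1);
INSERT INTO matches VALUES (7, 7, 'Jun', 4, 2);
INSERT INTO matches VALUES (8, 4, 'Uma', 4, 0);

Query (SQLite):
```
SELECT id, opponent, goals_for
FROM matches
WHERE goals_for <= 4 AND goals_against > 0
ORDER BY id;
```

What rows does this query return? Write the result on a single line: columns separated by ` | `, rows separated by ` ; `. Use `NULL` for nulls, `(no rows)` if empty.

goals_for <= 4: ids {3, 4, 5, 6, 7, 8}
goals_against > 0: ids {1, 3, 4, 5, 6, 7}
Combine with AND.

3 | Noa | 4 ; 4 | Noa | 2 ; 5 | Sam | 3 ; 6 | Bob | 3 ; 7 | Jun | 4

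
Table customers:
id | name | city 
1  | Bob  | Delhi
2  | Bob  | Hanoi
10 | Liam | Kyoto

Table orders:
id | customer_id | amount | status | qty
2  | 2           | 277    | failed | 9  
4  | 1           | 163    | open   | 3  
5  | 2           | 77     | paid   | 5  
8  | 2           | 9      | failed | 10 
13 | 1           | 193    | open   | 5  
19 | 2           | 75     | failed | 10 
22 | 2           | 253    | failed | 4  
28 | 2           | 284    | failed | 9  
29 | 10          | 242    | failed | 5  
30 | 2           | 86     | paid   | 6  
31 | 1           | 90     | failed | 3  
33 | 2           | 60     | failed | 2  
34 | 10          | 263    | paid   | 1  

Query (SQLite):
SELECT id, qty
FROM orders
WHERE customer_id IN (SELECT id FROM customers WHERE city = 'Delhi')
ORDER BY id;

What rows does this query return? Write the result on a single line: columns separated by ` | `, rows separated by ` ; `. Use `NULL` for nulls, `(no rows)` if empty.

4 | 3 ; 13 | 5 ; 31 | 3

Inner query: customers.id where city = 'Delhi'.
Outer: keep orders rows whose customer_id is in that set.
Inner query → {1}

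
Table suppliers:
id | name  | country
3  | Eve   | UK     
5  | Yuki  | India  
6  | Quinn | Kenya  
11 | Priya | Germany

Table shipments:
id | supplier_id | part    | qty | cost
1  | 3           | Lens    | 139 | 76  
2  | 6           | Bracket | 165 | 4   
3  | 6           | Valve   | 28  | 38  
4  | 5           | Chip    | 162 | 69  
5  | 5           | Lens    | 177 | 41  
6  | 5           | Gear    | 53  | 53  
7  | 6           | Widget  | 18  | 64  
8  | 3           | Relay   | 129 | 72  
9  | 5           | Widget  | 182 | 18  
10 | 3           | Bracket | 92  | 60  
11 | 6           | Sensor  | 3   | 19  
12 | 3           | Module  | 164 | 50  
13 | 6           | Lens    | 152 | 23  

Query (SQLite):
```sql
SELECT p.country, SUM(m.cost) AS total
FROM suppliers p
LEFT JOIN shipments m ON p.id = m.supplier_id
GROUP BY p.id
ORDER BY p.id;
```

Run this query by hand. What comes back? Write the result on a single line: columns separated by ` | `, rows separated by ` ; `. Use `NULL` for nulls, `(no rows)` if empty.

UK | 258 ; India | 181 ; Kenya | 148 ; Germany | NULL

LEFT JOIN keeps every suppliers row; unmatched ones get NULL for shipments columns.
Group by suppliers.id and compute SUM(m.cost). SUM over an all-NULL group is NULL.
  3: ids {1, 8, 10, 12} → SUM(m.cost)=258
  5: ids {4, 5, 6, 9} → SUM(m.cost)=181
  6: ids {2, 3, 7, 11, 13} → SUM(m.cost)=148
  11: ids {—} → SUM(m.cost)=NULL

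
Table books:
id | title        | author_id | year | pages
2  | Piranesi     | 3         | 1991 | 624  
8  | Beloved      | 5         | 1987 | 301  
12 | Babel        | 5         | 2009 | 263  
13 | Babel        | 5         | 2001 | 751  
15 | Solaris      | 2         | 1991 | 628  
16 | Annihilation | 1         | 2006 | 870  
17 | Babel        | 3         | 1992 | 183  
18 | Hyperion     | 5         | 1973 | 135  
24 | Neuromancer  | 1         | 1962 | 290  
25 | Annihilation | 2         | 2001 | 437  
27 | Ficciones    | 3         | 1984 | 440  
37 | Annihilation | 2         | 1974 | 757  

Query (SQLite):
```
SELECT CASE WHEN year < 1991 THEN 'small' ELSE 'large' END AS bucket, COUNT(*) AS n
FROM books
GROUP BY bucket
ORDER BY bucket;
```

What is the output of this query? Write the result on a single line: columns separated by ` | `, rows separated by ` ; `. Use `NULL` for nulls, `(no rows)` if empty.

Bucket rows by year < 1991 → 'small' else 'large'; count each bucket.

large | 7 ; small | 5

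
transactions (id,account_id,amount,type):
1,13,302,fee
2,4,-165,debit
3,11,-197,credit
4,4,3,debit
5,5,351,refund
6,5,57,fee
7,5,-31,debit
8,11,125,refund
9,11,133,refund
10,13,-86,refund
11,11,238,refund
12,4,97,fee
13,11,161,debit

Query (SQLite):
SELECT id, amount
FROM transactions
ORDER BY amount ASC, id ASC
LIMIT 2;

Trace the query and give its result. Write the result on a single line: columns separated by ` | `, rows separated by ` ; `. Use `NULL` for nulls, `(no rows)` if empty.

3 | -197 ; 2 | -165

Sort by amount asc, tiebreak id asc: (-197, id=3), (-165, id=2), (-86, id=10), (-31, id=7), (3, id=4) …. Take first 2.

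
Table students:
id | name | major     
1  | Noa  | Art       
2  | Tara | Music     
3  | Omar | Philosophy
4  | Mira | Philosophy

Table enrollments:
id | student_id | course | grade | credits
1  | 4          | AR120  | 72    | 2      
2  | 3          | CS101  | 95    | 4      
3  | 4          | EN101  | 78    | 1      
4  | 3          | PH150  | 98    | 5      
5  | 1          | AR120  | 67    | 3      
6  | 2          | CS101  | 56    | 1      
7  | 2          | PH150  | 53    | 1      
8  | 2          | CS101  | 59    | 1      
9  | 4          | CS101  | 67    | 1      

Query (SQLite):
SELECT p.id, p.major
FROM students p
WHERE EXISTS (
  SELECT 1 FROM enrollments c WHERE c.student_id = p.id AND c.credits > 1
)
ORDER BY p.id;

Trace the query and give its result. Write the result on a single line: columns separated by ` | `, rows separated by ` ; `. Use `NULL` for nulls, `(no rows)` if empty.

1 | Art ; 3 | Philosophy ; 4 | Philosophy

For each students row, check whether any enrollments with matching student_id has credits > 1.
Keep rows where that is true.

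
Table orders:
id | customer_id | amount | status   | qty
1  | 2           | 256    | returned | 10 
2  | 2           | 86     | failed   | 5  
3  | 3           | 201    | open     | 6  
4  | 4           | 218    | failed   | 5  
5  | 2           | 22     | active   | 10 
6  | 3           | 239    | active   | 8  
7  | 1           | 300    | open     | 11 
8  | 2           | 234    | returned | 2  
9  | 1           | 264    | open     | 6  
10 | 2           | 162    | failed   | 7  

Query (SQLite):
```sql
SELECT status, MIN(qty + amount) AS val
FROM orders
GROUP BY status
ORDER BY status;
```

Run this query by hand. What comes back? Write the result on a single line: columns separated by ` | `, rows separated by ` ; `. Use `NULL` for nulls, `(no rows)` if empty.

For each row compute qty + amount.
Group by status; take MIN of the expression per group.
  active: ids {5, 6} → MIN(qty + amount)=32
  failed: ids {2, 4, 10} → MIN(qty + amount)=91
  open: ids {3, 7, 9} → MIN(qty + amount)=207
  returned: ids {1, 8} → MIN(qty + amount)=236

active | 32 ; failed | 91 ; open | 207 ; returned | 236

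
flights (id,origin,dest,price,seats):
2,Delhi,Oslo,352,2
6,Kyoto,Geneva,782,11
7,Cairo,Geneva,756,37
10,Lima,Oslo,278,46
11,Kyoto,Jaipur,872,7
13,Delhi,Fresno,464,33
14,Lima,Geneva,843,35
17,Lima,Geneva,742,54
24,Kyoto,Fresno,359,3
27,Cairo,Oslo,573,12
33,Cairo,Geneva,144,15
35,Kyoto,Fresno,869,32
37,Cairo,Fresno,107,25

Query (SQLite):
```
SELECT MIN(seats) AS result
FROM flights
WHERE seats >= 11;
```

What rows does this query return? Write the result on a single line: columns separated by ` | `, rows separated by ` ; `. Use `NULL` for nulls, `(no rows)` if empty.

11

Rows where seats >= 11 → seats values: [11, 37, 46, 33, 35, 54, 12, 15, 32, 25].
MIN of non-NULL values = 11.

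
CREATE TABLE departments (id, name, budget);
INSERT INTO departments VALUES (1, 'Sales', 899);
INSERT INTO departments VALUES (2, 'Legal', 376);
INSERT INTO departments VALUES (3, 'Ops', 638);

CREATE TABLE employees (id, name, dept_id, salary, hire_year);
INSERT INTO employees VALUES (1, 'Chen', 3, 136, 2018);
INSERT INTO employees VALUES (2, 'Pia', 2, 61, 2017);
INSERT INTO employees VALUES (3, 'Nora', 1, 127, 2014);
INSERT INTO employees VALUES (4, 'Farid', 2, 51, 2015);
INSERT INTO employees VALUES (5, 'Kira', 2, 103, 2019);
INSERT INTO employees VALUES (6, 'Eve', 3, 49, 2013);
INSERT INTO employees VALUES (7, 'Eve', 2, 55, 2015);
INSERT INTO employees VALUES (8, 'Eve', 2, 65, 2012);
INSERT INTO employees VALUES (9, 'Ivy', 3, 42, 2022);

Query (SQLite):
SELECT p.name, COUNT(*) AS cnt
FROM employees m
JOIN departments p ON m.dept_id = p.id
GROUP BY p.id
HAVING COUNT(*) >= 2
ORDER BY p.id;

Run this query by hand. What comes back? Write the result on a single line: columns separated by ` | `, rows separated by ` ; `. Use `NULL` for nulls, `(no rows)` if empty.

Legal | 5 ; Ops | 3

Join each employees row to its departments via dept_id.
Group joined rows by departments.id; compute COUNT(*) per group.
HAVING: keep groups with count ≥ 2.
  1: ids {3} → COUNT(*)=1
  2: ids {2, 4, 5, 7, 8} → COUNT(*)=5
  3: ids {1, 6, 9} → COUNT(*)=3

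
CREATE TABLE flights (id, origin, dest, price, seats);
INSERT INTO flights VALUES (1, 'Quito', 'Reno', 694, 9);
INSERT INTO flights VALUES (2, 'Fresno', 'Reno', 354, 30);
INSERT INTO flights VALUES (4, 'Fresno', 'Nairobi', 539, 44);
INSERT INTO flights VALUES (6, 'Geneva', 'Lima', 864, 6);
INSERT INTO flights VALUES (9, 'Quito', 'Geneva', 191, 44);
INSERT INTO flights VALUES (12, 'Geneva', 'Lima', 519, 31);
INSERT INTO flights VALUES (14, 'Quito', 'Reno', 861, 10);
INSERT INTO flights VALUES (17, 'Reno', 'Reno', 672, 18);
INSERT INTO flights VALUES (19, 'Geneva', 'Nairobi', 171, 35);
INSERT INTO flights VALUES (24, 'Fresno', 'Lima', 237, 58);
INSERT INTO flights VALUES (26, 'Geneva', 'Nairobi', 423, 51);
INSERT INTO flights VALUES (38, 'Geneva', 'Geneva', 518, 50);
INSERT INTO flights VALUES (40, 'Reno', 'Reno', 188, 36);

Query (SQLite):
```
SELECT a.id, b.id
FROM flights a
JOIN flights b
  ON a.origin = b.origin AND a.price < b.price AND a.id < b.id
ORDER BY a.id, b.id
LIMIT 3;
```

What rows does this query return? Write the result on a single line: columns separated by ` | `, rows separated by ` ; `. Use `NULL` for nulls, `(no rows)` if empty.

1 | 14 ; 2 | 4 ; 9 | 14

Pairs (a,b) with same origin, a.price < b.price, a.id < b.id.
origin groups: Fresno:{2,4,24} Geneva:{6,12,19,26,38} Quito:{1,9,14} Reno:{17,40}
Ordered by (a.id, b.id); first 3.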